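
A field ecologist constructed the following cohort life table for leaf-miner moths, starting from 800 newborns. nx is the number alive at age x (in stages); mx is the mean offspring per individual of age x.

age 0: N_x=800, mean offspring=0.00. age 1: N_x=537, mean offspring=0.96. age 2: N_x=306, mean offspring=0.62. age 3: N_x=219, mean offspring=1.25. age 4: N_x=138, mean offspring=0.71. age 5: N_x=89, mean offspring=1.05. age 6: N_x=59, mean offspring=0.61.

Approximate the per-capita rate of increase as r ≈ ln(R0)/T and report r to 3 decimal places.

lx = nx/n0 = nx/800: 1, 0.67125, 0.3825, 0.27375, 0.1725, 0.11125, 0.07375
R0 = Σ lx·mx = 0 + 0.6444… + 0.23715… + 0.34219… + 0.12248… + 0.11681… + 0.04499… = 1.508013…
Σ x·lx·mx = 3.48915…; T = 3.48915…/1.508013… = 2.31374…
r ≈ ln(R0)/T = ln(1.508013…)/2.31374… = 0.17754… → 0.178

0.178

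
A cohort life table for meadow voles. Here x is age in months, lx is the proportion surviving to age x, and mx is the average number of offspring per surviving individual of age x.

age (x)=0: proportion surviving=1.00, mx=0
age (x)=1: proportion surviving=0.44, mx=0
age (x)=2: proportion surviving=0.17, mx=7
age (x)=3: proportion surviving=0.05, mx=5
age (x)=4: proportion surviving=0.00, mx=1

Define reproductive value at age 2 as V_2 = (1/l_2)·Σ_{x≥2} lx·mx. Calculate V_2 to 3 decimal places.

8.471

lx·mx for x ≥ 2: 1.19, 0.25, 0 → sum = 1.44
V_2 = 1.44 / l_2 = 1.44 / 0.17 = 8.470588… → 8.471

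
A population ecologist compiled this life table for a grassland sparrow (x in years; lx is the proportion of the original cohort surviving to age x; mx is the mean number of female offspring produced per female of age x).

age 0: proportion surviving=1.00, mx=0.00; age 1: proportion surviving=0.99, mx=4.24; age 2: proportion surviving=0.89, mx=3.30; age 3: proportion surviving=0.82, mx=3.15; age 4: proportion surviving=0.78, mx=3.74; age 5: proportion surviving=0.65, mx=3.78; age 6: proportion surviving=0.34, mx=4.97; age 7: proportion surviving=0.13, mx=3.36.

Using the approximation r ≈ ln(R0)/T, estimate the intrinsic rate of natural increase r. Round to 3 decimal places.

R0 = Σ lx·mx = 0 + 4.1976 + 2.937 + 2.583 + 2.9172 + 2.457 + 1.6898 + 0.4368 = 17.2184
Σ x·lx·mx = 54.9708; T = 54.9708/17.2184 = 3.19256…
r ≈ ln(R0)/T = ln(17.2184)/3.19256… = 0.89144… → 0.891

0.891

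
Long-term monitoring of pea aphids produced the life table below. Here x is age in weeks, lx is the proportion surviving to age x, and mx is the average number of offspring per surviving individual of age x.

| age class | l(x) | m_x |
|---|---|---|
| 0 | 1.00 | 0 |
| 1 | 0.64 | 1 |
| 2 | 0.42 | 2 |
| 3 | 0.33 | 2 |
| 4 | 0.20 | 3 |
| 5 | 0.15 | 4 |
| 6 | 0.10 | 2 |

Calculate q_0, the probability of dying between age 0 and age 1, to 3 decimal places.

0.360

q_0 = (l_0 − l_1) / l_0 = (1 − 0.64) / 1
     = 0.36 / 1 = 0.36 → 0.360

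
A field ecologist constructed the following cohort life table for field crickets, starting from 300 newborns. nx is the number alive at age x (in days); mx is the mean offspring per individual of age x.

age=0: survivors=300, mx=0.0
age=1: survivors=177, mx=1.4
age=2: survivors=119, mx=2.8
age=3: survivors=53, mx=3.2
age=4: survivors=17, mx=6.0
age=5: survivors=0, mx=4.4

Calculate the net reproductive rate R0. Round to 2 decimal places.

lx = nx/n0 = nx/300: 1, 0.59, 0.39667…, 0.17667…, 0.05667…, 0
lx·mx by age: 0, 0.826, 1.110667…, 0.565333…, 0.34…, 0
R0 = Σ lx·mx = 2.842… → 2.84

2.84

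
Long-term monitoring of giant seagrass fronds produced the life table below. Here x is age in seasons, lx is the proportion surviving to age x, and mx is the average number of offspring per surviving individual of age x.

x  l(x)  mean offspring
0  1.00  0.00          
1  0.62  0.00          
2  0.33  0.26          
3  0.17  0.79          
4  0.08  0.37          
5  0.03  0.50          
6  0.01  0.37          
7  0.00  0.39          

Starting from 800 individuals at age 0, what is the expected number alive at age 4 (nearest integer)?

Expected survivors = N0 · l_4 = 800 × 0.08 = 64 → 64

64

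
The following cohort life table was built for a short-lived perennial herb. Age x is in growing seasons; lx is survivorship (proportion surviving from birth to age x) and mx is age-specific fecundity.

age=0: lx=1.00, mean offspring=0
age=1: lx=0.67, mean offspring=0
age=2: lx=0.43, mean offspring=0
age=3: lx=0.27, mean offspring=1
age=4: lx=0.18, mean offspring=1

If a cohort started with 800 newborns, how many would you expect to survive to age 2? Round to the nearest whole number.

344

Expected survivors = N0 · l_2 = 800 × 0.43 = 344 → 344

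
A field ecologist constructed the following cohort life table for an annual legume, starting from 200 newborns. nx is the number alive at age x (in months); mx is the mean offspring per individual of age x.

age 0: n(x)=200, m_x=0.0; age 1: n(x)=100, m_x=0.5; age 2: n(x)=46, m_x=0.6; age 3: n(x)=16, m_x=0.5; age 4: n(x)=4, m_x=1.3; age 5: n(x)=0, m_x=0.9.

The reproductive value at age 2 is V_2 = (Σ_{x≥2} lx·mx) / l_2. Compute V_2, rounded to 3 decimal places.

lx = nx/n0 = nx/200: 1, 0.5, 0.23, 0.08, 0.02, 0
lx·mx for x ≥ 2: 0.138, 0.04, 0.026, 0 → sum = 0.204
V_2 = 0.204 / l_2 = 0.204 / 0.23 = 0.886957… → 0.887

0.887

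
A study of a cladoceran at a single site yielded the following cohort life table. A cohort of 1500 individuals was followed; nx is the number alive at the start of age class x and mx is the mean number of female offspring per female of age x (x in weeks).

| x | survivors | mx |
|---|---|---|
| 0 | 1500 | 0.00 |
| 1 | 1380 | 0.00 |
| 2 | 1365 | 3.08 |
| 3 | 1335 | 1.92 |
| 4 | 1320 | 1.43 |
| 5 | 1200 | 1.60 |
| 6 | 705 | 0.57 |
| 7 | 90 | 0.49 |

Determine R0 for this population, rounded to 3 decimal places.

7.347

lx = nx/n0 = nx/1500: 1, 0.92, 0.91, 0.89, 0.88, 0.8, 0.47, 0.06
lx·mx by age: 0, 0, 2.8028, 1.7088, 1.2584, 1.28, 0.2679, 0.0294
R0 = Σ lx·mx = 7.3473 → 7.347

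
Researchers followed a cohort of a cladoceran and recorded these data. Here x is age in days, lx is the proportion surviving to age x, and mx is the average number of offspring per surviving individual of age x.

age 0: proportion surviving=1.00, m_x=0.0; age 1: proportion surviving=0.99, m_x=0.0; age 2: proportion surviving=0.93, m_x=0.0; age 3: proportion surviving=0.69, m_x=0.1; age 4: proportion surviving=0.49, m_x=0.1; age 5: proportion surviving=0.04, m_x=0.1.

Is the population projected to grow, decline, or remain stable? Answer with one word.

declining

R0 = Σ lx·mx = 0 + 0 + 0 + 0.069 + 0.049 + 0.004 = 0.122
R0 < 1, so the population is declining.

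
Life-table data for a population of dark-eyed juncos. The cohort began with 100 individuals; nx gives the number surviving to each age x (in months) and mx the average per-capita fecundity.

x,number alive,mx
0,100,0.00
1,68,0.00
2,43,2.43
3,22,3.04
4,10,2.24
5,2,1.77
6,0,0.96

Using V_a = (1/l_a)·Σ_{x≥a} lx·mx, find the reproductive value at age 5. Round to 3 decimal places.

lx = nx/n0 = nx/100: 1, 0.68, 0.43, 0.22, 0.1, 0.02, 0
lx·mx for x ≥ 5: 0.0354, 0 → sum = 0.0354
V_5 = 0.0354 / l_5 = 0.0354 / 0.02 = 1.77 → 1.770

1.770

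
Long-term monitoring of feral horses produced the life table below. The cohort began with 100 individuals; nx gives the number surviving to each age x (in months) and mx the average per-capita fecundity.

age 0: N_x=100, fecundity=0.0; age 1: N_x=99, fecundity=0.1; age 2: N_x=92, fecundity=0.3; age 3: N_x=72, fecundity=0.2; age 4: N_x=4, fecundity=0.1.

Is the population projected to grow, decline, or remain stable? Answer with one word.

declining

lx = nx/n0 = nx/100: 1, 0.99, 0.92, 0.72, 0.04
R0 = Σ lx·mx = 0 + 0.099 + 0.276 + 0.144 + 0.004 = 0.523
R0 < 1, so the population is declining.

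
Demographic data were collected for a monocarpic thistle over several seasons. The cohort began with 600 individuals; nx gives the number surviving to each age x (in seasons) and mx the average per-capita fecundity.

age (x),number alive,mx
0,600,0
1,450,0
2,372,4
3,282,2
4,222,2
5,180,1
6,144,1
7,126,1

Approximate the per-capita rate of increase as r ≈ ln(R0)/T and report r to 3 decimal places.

0.516

lx = nx/n0 = nx/600: 1, 0.75, 0.62, 0.47, 0.37, 0.3, 0.24, 0.21
R0 = Σ lx·mx = 0 + 0 + 2.48 + 0.94 + 0.74 + 0.3 + 0.24 + 0.21 = 4.91
Σ x·lx·mx = 15.15; T = 15.15/4.91 = 3.08554…
r ≈ ln(R0)/T = ln(4.91)/3.08554… = 0.51572… → 0.516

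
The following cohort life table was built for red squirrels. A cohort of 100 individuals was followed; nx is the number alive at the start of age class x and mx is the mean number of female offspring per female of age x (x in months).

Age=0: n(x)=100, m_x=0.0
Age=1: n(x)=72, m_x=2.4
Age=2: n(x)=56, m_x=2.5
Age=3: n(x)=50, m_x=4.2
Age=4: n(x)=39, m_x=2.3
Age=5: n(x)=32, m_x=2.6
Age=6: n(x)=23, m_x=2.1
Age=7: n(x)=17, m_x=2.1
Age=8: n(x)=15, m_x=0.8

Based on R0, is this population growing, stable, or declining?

growing

lx = nx/n0 = nx/100: 1, 0.72, 0.56, 0.5, 0.39, 0.32, 0.23, 0.17, 0.15
R0 = Σ lx·mx = 0 + 1.728 + 1.4 + 2.1 + 0.897 + 0.832 + 0.483 + 0.357 + 0.12 = 7.917
R0 > 1, so the population is growing.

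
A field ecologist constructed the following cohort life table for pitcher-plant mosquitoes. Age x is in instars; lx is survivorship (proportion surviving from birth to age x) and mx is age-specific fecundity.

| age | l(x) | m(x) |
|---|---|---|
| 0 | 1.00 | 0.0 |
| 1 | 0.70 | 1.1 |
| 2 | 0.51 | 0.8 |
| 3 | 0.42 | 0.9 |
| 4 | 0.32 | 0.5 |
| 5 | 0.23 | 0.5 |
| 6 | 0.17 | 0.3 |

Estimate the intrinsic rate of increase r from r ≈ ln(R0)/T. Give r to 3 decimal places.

R0 = Σ lx·mx = 0 + 0.77 + 0.408 + 0.378 + 0.16 + 0.115 + 0.051 = 1.882
Σ x·lx·mx = 4.241; T = 4.241/1.882 = 2.25345…
r ≈ ln(R0)/T = ln(1.882)/2.25345… = 0.28061… → 0.281

0.281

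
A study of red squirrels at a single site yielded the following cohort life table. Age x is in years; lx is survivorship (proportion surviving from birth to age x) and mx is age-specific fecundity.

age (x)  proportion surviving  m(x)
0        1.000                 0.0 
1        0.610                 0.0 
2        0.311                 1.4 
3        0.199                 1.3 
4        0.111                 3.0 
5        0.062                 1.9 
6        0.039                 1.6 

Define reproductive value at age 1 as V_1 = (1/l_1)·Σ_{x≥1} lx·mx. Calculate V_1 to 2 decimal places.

1.98

lx·mx for x ≥ 1: 0, 0.4354, 0.2587, 0.333, 0.1178, 0.0624 → sum = 1.2073
V_1 = 1.2073 / l_1 = 1.2073 / 0.61 = 1.97918… → 1.98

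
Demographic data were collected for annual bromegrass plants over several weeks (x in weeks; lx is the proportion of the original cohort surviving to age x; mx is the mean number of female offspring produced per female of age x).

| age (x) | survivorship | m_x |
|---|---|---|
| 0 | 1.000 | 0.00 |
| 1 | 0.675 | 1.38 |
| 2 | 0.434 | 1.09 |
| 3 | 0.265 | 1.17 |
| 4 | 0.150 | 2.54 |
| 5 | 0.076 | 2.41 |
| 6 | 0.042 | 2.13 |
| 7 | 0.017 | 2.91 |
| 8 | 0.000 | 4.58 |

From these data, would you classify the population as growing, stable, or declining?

growing

R0 = Σ lx·mx = 0 + 0.9315 + 0.47306 + 0.31005 + 0.381 + 0.18316 + 0.08946 + 0.04947 + 0 = 2.4177
R0 > 1, so the population is growing.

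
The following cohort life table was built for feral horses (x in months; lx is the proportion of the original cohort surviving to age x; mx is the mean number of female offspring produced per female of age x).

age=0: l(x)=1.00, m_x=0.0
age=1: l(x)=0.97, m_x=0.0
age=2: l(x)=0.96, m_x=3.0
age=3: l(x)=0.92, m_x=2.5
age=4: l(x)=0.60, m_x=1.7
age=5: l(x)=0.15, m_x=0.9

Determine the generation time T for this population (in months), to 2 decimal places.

lx·mx: 0, 0, 2.88, 2.3, 1.02, 0.135 → R0 = 6.335
x·lx·mx: 0, 0, 5.76, 6.9, 4.08, 0.675 → Σ = 17.415
T = 17.415 / 6.335 = 2.749013… → 2.75

2.75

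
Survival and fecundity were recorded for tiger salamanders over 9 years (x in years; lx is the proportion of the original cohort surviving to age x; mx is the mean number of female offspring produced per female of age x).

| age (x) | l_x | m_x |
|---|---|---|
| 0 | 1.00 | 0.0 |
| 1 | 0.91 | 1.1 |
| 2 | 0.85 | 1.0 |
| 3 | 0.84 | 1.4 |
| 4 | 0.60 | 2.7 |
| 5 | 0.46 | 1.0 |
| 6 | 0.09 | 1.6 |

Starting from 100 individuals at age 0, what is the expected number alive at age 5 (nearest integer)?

46

Expected survivors = N0 · l_5 = 100 × 0.46 = 46 → 46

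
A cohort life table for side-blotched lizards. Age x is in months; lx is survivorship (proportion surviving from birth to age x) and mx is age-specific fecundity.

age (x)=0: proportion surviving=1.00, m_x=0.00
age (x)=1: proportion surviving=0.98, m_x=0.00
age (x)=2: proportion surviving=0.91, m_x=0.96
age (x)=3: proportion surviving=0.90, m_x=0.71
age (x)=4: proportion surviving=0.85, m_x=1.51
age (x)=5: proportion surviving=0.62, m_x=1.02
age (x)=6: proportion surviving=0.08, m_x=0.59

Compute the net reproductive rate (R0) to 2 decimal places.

3.48

lx·mx by age: 0, 0, 0.8736, 0.639, 1.2835, 0.6324, 0.0472
R0 = Σ lx·mx = 3.4757 → 3.48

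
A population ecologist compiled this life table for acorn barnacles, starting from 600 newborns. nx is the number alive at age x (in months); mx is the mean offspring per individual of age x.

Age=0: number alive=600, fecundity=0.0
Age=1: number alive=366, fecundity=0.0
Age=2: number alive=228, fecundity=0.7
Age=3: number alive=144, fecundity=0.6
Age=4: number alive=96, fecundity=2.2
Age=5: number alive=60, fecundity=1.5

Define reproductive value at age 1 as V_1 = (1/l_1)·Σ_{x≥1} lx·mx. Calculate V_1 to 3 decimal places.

lx = nx/n0 = nx/600: 1, 0.61, 0.38, 0.24, 0.16, 0.1
lx·mx for x ≥ 1: 0, 0.266, 0.144, 0.352, 0.15 → sum = 0.912
V_1 = 0.912 / l_1 = 0.912 / 0.61 = 1.495082… → 1.495

1.495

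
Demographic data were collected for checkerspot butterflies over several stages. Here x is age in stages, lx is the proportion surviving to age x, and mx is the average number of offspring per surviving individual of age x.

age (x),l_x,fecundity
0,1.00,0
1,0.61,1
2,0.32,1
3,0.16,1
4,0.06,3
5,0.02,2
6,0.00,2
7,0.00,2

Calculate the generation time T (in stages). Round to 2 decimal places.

2.02

lx·mx: 0, 0.61, 0.32, 0.16, 0.18, 0.04, 0, 0 → R0 = 1.31
x·lx·mx: 0, 0.61, 0.64, 0.48, 0.72, 0.2, 0, 0 → Σ = 2.65
T = 2.65 / 1.31 = 2.022901… → 2.02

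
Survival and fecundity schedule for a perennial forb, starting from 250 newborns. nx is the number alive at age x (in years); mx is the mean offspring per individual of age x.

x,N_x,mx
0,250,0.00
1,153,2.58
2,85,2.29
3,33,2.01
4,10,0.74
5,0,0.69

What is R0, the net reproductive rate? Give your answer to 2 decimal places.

2.65

lx = nx/n0 = nx/250: 1, 0.612, 0.34, 0.132, 0.04, 0
lx·mx by age: 0, 1.57896, 0.7786, 0.26532, 0.0296, 0
R0 = Σ lx·mx = 2.65248 → 2.65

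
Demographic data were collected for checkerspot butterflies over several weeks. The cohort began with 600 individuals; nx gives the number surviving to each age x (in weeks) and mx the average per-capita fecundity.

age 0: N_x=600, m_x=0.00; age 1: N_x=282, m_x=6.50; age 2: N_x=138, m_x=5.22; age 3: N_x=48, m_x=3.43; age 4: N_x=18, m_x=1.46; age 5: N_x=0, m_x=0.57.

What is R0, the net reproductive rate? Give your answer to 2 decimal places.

lx = nx/n0 = nx/600: 1, 0.47, 0.23, 0.08, 0.03, 0
lx·mx by age: 0, 3.055, 1.2006, 0.2744, 0.0438, 0
R0 = Σ lx·mx = 4.5738 → 4.57

4.57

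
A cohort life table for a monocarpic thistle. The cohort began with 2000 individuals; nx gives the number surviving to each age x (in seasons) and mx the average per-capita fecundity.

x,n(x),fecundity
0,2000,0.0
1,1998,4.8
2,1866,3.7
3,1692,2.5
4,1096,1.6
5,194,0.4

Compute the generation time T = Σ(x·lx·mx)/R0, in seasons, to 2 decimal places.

lx = nx/n0 = nx/2000: 1, 0.999, 0.933, 0.846, 0.548, 0.097
lx·mx: 0, 4.7952, 3.4521, 2.115, 0.8768, 0.0388 → R0 = 11.2779
x·lx·mx: 0, 4.7952, 6.9042, 6.345, 3.5072, 0.194 → Σ = 21.7456
T = 21.7456 / 11.2779 = 1.92816… → 1.93

1.93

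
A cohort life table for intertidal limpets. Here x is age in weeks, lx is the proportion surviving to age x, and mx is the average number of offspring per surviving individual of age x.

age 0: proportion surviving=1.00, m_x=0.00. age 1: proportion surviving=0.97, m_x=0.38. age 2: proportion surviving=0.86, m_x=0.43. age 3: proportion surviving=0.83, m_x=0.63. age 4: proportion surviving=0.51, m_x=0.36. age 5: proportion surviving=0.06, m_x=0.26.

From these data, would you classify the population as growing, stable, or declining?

growing

R0 = Σ lx·mx = 0 + 0.3686 + 0.3698 + 0.5229 + 0.1836 + 0.0156 = 1.4605
R0 > 1, so the population is growing.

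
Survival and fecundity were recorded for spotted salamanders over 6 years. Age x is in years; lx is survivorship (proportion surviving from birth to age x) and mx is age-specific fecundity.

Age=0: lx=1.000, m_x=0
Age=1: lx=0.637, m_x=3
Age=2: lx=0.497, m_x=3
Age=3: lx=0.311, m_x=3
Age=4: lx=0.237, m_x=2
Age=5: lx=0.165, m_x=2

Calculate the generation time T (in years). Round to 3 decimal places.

2.187

lx·mx: 0, 1.911, 1.491, 0.933, 0.474, 0.33 → R0 = 5.139
x·lx·mx: 0, 1.911, 2.982, 2.799, 1.896, 1.65 → Σ = 11.238
T = 11.238 / 5.139 = 2.186807… → 2.187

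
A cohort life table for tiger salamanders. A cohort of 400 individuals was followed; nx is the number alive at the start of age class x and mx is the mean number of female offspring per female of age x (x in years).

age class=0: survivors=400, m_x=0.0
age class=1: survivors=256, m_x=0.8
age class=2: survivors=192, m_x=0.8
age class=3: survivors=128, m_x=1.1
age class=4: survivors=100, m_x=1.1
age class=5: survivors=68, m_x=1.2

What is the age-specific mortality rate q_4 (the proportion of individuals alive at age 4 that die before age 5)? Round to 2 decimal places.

0.32

lx = nx/n0 = nx/400: 1, 0.64, 0.48, 0.32, 0.25, 0.17
q_4 = (l_4 − l_5) / l_4 = (0.25 − 0.17) / 0.25
     = 0.08 / 0.25 = 0.32 → 0.32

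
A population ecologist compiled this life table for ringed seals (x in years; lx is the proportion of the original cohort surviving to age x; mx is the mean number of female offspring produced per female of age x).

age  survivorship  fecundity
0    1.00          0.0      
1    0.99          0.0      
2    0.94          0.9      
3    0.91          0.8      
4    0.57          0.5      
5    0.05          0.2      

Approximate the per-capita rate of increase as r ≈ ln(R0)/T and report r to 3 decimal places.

0.231

R0 = Σ lx·mx = 0 + 0 + 0.846 + 0.728 + 0.285 + 0.01 = 1.869
Σ x·lx·mx = 5.066; T = 5.066/1.869 = 2.71054…
r ≈ ln(R0)/T = ln(1.869)/2.71054… = 0.23073… → 0.231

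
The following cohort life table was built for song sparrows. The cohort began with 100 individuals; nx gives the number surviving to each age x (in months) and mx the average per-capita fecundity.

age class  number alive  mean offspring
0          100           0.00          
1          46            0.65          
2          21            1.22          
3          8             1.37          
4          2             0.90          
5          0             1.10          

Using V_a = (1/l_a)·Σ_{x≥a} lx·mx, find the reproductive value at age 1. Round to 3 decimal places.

lx = nx/n0 = nx/100: 1, 0.46, 0.21, 0.08, 0.02, 0
lx·mx for x ≥ 1: 0.299, 0.2562, 0.1096, 0.018, 0 → sum = 0.6828
V_1 = 0.6828 / l_1 = 0.6828 / 0.46 = 1.484348… → 1.484

1.484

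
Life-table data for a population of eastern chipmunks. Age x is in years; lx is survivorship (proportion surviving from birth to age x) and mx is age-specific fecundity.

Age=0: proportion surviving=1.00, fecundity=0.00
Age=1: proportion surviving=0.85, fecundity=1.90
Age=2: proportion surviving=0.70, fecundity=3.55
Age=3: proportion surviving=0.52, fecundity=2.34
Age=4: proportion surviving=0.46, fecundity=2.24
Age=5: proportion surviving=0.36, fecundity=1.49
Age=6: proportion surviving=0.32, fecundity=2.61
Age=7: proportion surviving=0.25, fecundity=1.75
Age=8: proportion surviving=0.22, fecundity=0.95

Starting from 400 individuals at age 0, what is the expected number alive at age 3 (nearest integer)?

208

Expected survivors = N0 · l_3 = 400 × 0.52 = 208 → 208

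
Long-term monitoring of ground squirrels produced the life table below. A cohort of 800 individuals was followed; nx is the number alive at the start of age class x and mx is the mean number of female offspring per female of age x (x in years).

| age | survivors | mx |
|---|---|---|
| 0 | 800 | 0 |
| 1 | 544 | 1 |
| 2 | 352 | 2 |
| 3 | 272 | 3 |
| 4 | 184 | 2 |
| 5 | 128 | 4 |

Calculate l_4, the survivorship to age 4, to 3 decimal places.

l_4 = n_4/n_0 = 184/800 = 0.23 → 0.230

0.230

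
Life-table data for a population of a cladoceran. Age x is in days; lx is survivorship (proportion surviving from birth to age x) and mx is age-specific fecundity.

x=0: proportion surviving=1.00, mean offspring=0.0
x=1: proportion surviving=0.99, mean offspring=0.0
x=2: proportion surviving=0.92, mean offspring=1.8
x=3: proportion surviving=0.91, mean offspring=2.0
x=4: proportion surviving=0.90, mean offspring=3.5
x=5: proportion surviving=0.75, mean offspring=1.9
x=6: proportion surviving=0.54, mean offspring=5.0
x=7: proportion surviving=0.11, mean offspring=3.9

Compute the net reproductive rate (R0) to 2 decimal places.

lx·mx by age: 0, 0, 1.656, 1.82, 3.15, 1.425, 2.7, 0.429
R0 = Σ lx·mx = 11.18 → 11.18

11.18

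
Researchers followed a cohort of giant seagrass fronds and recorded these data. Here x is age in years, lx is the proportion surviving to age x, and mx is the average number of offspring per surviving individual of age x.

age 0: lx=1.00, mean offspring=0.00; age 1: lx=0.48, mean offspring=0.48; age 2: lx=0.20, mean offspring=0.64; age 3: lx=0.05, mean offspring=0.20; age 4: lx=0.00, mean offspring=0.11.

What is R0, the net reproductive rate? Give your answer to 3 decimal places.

lx·mx by age: 0, 0.2304, 0.128, 0.01, 0
R0 = Σ lx·mx = 0.3684 → 0.368

0.368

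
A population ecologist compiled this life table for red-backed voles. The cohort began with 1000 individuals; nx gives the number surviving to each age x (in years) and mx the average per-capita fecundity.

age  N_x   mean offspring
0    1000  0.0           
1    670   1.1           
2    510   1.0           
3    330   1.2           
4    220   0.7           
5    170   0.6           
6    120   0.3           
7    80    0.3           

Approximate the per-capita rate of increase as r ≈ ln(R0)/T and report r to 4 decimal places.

0.2957

lx = nx/n0 = nx/1000: 1, 0.67, 0.51, 0.33, 0.22, 0.17, 0.12, 0.08
R0 = Σ lx·mx = 0 + 0.737 + 0.51 + 0.396 + 0.154 + 0.102 + 0.036 + 0.024 = 1.959
Σ x·lx·mx = 4.455; T = 4.455/1.959 = 2.27412…
r ≈ ln(R0)/T = ln(1.959)/2.27412… = 0.29569… → 0.2957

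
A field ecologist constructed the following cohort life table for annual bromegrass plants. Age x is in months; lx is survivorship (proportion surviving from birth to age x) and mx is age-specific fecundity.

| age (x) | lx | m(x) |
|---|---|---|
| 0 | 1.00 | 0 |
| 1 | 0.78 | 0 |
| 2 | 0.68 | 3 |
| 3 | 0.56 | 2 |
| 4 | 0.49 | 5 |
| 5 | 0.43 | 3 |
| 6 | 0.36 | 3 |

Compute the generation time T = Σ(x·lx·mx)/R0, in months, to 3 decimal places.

3.781

lx·mx: 0, 0, 2.04, 1.12, 2.45, 1.29, 1.08 → R0 = 7.98
x·lx·mx: 0, 0, 4.08, 3.36, 9.8, 6.45, 6.48 → Σ = 30.17
T = 30.17 / 7.98 = 3.780702… → 3.781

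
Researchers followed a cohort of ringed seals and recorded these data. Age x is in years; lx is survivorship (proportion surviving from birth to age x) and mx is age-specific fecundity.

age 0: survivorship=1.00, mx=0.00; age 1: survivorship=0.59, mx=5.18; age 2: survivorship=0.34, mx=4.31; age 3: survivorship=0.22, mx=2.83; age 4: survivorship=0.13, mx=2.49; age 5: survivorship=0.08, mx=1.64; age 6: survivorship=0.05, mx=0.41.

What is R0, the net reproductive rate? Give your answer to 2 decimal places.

5.62

lx·mx by age: 0, 3.0562, 1.4654, 0.6226, 0.3237, 0.1312, 0.0205
R0 = Σ lx·mx = 5.6196 → 5.62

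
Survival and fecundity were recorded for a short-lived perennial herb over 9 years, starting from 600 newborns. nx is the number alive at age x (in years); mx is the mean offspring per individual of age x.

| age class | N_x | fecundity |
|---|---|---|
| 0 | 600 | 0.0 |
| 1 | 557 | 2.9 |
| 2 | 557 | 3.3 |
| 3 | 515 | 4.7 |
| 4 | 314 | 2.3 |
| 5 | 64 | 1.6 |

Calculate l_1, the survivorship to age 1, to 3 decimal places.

l_1 = n_1/n_0 = 557/600 = 0.928333… → 0.928

0.928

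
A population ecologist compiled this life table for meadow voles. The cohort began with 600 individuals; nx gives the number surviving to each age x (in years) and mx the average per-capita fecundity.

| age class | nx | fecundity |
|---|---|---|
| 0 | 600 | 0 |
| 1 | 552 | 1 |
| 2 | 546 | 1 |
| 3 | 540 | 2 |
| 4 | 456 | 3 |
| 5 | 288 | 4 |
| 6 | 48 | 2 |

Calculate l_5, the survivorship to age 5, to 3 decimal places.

0.480

l_5 = n_5/n_0 = 288/600 = 0.48 → 0.480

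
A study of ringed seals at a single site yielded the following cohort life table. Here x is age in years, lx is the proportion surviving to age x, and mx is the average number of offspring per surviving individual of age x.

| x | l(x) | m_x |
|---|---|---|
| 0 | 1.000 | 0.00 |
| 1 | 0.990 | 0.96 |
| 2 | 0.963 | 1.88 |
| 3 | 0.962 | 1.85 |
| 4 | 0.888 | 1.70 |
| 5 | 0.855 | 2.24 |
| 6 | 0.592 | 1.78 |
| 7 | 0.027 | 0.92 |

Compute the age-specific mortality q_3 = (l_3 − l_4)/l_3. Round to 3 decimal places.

0.077

q_3 = (l_3 − l_4) / l_3 = (0.962 − 0.888) / 0.962
     = 0.074 / 0.962 = 0.076923… → 0.077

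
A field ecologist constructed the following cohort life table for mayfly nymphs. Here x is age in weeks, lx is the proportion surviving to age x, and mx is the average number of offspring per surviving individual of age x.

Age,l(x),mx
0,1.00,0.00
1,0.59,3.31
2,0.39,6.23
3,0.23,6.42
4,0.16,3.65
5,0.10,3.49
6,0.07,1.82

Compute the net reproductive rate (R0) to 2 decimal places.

lx·mx by age: 0, 1.9529, 2.4297, 1.4766, 0.584, 0.349, 0.1274
R0 = Σ lx·mx = 6.9196 → 6.92

6.92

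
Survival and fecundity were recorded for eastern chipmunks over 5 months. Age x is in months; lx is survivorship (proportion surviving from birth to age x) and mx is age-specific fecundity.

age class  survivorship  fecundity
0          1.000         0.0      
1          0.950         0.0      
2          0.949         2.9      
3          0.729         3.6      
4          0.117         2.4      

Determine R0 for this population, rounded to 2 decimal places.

lx·mx by age: 0, 0, 2.7521, 2.6244, 0.2808
R0 = Σ lx·mx = 5.6573 → 5.66

5.66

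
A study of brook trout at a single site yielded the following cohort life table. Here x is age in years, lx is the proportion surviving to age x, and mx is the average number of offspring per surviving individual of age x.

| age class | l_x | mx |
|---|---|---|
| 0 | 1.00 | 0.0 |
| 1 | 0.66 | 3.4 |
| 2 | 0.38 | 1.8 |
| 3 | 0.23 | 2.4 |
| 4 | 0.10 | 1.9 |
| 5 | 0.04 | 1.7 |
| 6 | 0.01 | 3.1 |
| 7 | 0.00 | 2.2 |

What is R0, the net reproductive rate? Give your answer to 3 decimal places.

3.769

lx·mx by age: 0, 2.244, 0.684, 0.552, 0.19, 0.068, 0.031, 0
R0 = Σ lx·mx = 3.769 → 3.769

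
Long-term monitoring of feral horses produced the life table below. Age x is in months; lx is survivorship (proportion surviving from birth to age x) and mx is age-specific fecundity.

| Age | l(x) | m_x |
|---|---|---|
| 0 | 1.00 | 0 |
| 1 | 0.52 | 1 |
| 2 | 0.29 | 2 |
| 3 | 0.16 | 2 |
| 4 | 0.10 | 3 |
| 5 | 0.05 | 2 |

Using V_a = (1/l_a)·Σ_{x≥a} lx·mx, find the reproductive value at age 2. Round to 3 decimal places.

lx·mx for x ≥ 2: 0.58, 0.32, 0.3, 0.1 → sum = 1.3
V_2 = 1.3 / l_2 = 1.3 / 0.29 = 4.482759… → 4.483

4.483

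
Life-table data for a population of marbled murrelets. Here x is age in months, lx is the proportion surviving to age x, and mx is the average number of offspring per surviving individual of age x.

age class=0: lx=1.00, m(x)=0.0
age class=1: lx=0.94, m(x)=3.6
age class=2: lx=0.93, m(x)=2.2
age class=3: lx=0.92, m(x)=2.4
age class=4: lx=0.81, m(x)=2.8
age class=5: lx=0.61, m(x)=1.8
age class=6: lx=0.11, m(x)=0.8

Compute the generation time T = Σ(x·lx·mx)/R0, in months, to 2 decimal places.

lx·mx: 0, 3.384, 2.046, 2.208, 2.268, 1.098, 0.088 → R0 = 11.092
x·lx·mx: 0, 3.384, 4.092, 6.624, 9.072, 5.49, 0.528 → Σ = 29.19
T = 29.19 / 11.092 = 2.631626… → 2.63

2.63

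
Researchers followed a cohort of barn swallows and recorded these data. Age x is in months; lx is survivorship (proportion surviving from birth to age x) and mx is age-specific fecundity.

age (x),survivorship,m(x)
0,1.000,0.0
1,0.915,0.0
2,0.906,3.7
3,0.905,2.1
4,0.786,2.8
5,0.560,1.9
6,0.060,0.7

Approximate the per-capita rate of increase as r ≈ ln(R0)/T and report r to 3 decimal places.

R0 = Σ lx·mx = 0 + 0 + 3.3522 + 1.9005 + 2.2008 + 1.064 + 0.042 = 8.5595
Σ x·lx·mx = 26.7811; T = 26.7811/8.5595 = 3.12882…
r ≈ ln(R0)/T = ln(8.5595)/3.12882… = 0.68622… → 0.686

0.686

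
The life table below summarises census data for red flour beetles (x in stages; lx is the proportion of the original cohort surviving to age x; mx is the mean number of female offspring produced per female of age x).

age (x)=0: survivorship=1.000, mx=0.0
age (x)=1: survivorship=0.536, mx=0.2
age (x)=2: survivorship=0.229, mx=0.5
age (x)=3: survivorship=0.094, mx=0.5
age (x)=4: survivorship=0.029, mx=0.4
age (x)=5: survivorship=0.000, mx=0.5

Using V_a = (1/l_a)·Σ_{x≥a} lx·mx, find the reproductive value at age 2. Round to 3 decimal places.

0.756

lx·mx for x ≥ 2: 0.1145, 0.047, 0.0116, 0 → sum = 0.1731
V_2 = 0.1731 / l_2 = 0.1731 / 0.229 = 0.755895… → 0.756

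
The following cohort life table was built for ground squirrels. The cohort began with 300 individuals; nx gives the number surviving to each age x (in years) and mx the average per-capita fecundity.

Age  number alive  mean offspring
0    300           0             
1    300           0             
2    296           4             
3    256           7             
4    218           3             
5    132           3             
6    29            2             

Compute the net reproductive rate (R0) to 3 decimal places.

lx = nx/n0 = nx/300: 1, 1, 0.98667…, 0.85333…, 0.72667…, 0.44, 0.09667…
lx·mx by age: 0, 0, 3.946667…, 5.973333…, 2.18…, 1.32, 0.193333…
R0 = Σ lx·mx = 13.613333… → 13.613

13.613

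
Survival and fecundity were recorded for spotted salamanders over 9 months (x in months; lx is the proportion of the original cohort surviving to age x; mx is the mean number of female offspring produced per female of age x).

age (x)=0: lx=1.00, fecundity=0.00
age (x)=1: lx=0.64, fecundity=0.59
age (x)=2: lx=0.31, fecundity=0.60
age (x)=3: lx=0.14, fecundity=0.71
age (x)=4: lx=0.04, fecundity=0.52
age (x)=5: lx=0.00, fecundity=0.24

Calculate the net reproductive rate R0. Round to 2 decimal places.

0.68

lx·mx by age: 0, 0.3776, 0.186, 0.0994, 0.0208, 0
R0 = Σ lx·mx = 0.6838 → 0.68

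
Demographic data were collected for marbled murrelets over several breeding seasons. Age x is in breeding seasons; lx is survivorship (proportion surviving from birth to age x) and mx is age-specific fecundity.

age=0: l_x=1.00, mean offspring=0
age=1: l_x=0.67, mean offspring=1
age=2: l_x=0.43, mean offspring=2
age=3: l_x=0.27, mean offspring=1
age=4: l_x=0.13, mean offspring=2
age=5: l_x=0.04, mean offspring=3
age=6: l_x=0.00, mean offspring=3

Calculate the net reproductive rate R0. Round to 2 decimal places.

2.18

lx·mx by age: 0, 0.67, 0.86, 0.27, 0.26, 0.12, 0
R0 = Σ lx·mx = 2.18 → 2.18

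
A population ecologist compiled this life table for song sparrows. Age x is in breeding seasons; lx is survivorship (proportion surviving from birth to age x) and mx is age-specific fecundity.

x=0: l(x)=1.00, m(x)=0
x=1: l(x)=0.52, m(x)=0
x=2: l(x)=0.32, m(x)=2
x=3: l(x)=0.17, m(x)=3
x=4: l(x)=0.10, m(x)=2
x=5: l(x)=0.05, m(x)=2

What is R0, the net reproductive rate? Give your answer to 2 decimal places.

lx·mx by age: 0, 0, 0.64, 0.51, 0.2, 0.1
R0 = Σ lx·mx = 1.45 → 1.45

1.45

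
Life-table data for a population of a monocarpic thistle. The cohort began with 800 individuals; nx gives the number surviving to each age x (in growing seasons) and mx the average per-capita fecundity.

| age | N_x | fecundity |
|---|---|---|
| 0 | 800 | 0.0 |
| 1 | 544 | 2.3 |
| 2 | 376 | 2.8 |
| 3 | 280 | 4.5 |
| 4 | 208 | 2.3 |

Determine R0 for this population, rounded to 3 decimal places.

5.053

lx = nx/n0 = nx/800: 1, 0.68, 0.47, 0.35, 0.26
lx·mx by age: 0, 1.564, 1.316, 1.575, 0.598
R0 = Σ lx·mx = 5.053 → 5.053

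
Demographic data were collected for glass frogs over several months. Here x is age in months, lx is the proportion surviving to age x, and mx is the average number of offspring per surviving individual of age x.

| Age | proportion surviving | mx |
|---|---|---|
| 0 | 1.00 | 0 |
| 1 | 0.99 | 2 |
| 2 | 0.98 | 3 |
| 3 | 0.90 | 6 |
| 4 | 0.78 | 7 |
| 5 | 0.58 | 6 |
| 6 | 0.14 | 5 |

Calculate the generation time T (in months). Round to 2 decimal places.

lx·mx: 0, 1.98, 2.94, 5.4, 5.46, 3.48, 0.7 → R0 = 19.96
x·lx·mx: 0, 1.98, 5.88, 16.2, 21.84, 17.4, 4.2 → Σ = 67.5
T = 67.5 / 19.96 = 3.381764… → 3.38

3.38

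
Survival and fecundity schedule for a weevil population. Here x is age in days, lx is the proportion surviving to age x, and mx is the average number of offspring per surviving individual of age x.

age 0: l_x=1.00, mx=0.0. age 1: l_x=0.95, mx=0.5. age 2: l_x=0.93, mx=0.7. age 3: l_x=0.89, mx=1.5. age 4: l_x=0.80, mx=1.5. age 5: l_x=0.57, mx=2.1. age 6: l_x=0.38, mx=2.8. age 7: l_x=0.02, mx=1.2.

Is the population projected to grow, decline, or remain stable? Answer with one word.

R0 = Σ lx·mx = 0 + 0.475 + 0.651 + 1.335 + 1.2 + 1.197 + 1.064 + 0.024 = 5.946
R0 > 1, so the population is growing.

growing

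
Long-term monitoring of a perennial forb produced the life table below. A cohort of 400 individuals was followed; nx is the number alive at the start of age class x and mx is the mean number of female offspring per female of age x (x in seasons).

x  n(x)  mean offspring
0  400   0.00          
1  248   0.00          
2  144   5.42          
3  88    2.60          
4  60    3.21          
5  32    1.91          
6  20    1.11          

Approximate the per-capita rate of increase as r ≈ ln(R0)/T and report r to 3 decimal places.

lx = nx/n0 = nx/400: 1, 0.62, 0.36, 0.22, 0.15, 0.08, 0.05
R0 = Σ lx·mx = 0 + 0 + 1.9512 + 0.572 + 0.4815 + 0.1528 + 0.0555 = 3.213
Σ x·lx·mx = 8.6414; T = 8.6414/3.213 = 2.68951…
r ≈ ln(R0)/T = ln(3.213)/2.68951… = 0.43398… → 0.434

0.434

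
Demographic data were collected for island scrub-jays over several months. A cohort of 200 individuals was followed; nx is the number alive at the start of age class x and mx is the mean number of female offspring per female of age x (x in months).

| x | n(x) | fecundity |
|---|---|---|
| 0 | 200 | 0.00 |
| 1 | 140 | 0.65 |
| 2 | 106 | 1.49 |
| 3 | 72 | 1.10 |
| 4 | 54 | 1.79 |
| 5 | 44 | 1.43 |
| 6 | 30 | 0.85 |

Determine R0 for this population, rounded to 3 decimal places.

2.566

lx = nx/n0 = nx/200: 1, 0.7, 0.53, 0.36, 0.27, 0.22, 0.15
lx·mx by age: 0, 0.455, 0.7897, 0.396, 0.4833, 0.3146, 0.1275
R0 = Σ lx·mx = 2.5661 → 2.566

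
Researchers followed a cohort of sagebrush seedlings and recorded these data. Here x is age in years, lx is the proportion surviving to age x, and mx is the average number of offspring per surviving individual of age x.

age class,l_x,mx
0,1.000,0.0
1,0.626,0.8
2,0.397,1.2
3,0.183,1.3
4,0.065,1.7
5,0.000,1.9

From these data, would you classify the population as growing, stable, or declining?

R0 = Σ lx·mx = 0 + 0.5008 + 0.4764 + 0.2379 + 0.1105 + 0 = 1.3256
R0 > 1, so the population is growing.

growing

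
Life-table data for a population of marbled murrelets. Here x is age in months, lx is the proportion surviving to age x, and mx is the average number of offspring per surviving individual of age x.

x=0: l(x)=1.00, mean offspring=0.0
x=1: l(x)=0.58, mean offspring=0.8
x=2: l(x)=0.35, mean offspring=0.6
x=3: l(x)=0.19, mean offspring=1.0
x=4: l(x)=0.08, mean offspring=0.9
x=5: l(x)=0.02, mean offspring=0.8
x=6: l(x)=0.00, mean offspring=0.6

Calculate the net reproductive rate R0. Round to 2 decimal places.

0.95

lx·mx by age: 0, 0.464, 0.21, 0.19, 0.072, 0.016, 0
R0 = Σ lx·mx = 0.952 → 0.95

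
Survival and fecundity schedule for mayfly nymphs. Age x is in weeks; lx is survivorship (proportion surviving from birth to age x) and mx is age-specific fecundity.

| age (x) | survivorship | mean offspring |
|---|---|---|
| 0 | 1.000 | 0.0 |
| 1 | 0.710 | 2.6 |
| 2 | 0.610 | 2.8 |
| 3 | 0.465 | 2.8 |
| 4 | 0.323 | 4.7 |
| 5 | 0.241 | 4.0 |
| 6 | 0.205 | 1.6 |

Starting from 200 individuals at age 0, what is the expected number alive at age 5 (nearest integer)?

Expected survivors = N0 · l_5 = 200 × 0.241 = 48.2 → 48

48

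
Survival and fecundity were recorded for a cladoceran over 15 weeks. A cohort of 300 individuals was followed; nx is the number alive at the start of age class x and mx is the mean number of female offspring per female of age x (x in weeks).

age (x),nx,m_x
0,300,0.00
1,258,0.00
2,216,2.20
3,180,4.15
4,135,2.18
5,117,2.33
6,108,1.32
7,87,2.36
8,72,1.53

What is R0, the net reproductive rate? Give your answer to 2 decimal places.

lx = nx/n0 = nx/300: 1, 0.86, 0.72, 0.6, 0.45, 0.39, 0.36, 0.29, 0.24
lx·mx by age: 0, 0, 1.584, 2.49, 0.981, 0.9087, 0.4752, 0.6844, 0.3672
R0 = Σ lx·mx = 7.4905 → 7.49

7.49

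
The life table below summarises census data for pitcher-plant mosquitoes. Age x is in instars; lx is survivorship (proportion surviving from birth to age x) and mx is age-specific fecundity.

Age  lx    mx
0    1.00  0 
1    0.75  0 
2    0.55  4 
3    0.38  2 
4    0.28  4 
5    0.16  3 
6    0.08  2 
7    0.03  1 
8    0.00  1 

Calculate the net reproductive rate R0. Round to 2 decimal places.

lx·mx by age: 0, 0, 2.2, 0.76, 1.12, 0.48, 0.16, 0.03, 0
R0 = Σ lx·mx = 4.75 → 4.75

4.75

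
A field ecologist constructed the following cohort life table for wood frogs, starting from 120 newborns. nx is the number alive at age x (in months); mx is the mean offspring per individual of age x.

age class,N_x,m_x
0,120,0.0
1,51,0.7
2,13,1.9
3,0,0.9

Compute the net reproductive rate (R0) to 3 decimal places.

lx = nx/n0 = nx/120: 1, 0.425, 0.10833…, 0
lx·mx by age: 0, 0.2975, 0.205833…, 0
R0 = Σ lx·mx = 0.503333… → 0.503

0.503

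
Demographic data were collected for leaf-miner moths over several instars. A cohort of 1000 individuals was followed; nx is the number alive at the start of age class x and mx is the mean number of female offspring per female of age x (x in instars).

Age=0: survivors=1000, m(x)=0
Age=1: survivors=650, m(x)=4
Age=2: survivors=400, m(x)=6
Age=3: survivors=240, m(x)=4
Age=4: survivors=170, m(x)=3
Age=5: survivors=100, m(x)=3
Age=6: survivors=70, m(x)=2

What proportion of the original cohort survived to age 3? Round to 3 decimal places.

0.240

l_3 = n_3/n_0 = 240/1000 = 0.24 → 0.240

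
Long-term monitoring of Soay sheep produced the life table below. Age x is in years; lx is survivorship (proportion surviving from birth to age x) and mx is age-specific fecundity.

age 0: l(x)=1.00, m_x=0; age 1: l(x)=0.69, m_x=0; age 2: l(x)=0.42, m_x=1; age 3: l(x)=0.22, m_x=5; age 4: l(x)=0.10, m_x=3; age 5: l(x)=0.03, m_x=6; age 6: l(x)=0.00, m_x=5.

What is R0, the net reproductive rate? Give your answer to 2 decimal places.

lx·mx by age: 0, 0, 0.42, 1.1, 0.3, 0.18, 0
R0 = Σ lx·mx = 2 → 2.00

2.00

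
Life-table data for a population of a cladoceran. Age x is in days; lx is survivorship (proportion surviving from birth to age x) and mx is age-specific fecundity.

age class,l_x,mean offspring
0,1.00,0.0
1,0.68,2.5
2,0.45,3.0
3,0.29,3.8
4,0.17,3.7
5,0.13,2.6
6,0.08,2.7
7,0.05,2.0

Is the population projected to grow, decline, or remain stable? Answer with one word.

growing

R0 = Σ lx·mx = 0 + 1.7 + 1.35 + 1.102 + 0.629 + 0.338 + 0.216 + 0.1 = 5.435
R0 > 1, so the population is growing.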